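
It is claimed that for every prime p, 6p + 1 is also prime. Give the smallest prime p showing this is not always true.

For p = 2, 3, 5, 7, 11, 13, 17 the conclusion holds.
p = 19: 6p + 1 = 115 = 5 × 23, not prime.

p = 19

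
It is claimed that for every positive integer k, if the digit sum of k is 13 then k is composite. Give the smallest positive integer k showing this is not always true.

A counterexample is any positive integer k such that the digit sum of k is 13 but k is prime; we check each in order.
k = 49: digit sum 13; 49 is composite.
k = 58: digit sum 13; 58 is composite.
k = 67: digit sum 13; 67 is prime, not composite.

k = 67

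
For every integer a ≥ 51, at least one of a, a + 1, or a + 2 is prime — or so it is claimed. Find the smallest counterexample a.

a = 54

A counterexample is any integer a ≥ 51 such that a, a + 1, a + 2 are all composite; we check each in order.
a = 51: 53 is prime.
a = 52: 53 is prime.
a = 53: 53 is prime.
a = 54: 54 = 2 × 27; 55 = 5 × 11; 56 = 2 × 28 — all composite.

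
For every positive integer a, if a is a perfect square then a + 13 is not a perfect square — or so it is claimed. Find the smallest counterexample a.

a = 36

The first 5 eligible values, up to a = 25, all satisfy the conclusion.
a = 36: 36 = 6² and 36 + 13 = 49 = 7².
So a = 36 is the smallest counterexample.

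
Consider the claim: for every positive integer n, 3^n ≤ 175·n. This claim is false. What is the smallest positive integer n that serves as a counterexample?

n = 7

We need the least positive integer n for which 3^n > 175·n.
n = 1: 3^n = 3 and 175·n = 175, so 3 ≤ 175.
n = 2: 3^n = 9 and 175·n = 350, so 9 ≤ 350.
n = 3: 3^n = 27 and 175·n = 525, so 27 ≤ 525.
n = 4: 3^n = 81 and 175·n = 700, so 81 ≤ 700.
n = 5: 3^n = 243 and 175·n = 875, so 243 ≤ 875.
n = 6: 3^n = 729 and 175·n = 1050, so 729 ≤ 1050.
n = 7: 3^n = 2187 and 175·n = 1225, so 2187 > 1225.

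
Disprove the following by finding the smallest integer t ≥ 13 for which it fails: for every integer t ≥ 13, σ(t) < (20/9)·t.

t = 24

We need the least integer t ≥ 13 for which the claim fails.
The first 11 eligible values, up to t = 23, all satisfy the conclusion.
t = 24: σ(24) = 60; 60 ≥ 160/3.
Hence t = 24 is a counterexample.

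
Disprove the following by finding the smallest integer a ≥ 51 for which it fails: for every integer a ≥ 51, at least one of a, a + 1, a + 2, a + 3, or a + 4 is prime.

A counterexample is any integer a ≥ 51 such that a, a + 1, a + 2, a + 3, a + 4 are all composite; we check each in order.
For a = 51, 52, 53 the conclusion holds.
a = 54: 54 = 2 × 27; 55 = 5 × 11; 56 = 2 × 28; 57 = 3 × 19; 58 = 2 × 29 — all composite.
Thus a = 54 disproves the claim, and no smaller a works.

a = 54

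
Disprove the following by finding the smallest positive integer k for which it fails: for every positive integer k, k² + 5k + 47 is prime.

A counterexample is any positive integer k such that k² + 5k + 47 is not prime; we check each in order.
For k = 1, 2, 3, 4, …, 35, 36, 37 the conclusion holds.
k = 38: k² + 5k + 47 = 1681 = 41 × 41, composite.
Hence k = 38 is a counterexample.

k = 38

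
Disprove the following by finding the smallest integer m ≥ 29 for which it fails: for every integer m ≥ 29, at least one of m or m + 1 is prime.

m = 32

A counterexample is any integer m ≥ 29 such that m, m + 1 are both composite; we check each in order.
For m = 29, 30, 31 the conclusion holds.
m = 32: 32 = 2 × 16; 33 = 3 × 11 — both composite.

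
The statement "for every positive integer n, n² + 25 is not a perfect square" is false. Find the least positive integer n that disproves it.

A counterexample is any positive integer n such that n² + 25 is a perfect square; we check each in order.
For n = 1, 2, 3, 4, …, 9, 10, 11 the conclusion holds.
n = 12: 12² + 25 = 169 = 13², a perfect square.

n = 12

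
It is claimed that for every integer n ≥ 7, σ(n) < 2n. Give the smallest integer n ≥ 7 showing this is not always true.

We need the least integer n ≥ 7 for which the claim fails.
The first 5 eligible values, up to n = 11, all satisfy the conclusion.
n = 12: σ(12) = 28; 28 ≥ 24.
So n = 12 is the smallest counterexample.

n = 12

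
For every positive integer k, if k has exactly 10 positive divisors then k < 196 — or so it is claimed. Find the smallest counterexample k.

Check each positive integer k in order until k has exactly 10 positive divisors but the claim fails.
k = 48: τ(48) = 10; 48 < 196.
k = 80: τ(80) = 10; 80 < 196.
k = 112: τ(112) = 10; 112 < 196.
k = 162: τ(162) = 10; 162 < 196.
k = 176: τ(176) = 10; 176 < 196.
k = 208: τ(208) = 10; 208 ≥ 196.
So k = 208 is the smallest counterexample.

k = 208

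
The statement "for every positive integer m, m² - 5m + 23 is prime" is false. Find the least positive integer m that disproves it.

m = 19

Check each positive integer m in order until m² - 5m + 23 is not prime.
The first 18 eligible values, up to m = 18, all satisfy the conclusion.
m = 19: m² - 5m + 23 = 289 = 17 × 17, composite.
Hence m = 19 is a counterexample.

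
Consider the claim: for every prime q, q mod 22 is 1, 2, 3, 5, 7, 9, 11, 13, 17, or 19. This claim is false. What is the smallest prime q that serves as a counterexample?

Check each prime q in order until the claim fails.
For q = 2, 3, 5, 7, …, 23, 29, 31 the conclusion holds.
q = 37: 37 mod 22 = 15 — not in {1, 2, 3, 5, 7, 9, 11, 13, 17, 19}.
So q = 37 is the smallest counterexample.

q = 37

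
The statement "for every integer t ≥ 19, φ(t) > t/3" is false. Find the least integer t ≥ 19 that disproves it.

t = 24

A counterexample is any integer t ≥ 19 such that the claim fails; we check each in order.
The first 5 eligible values, up to t = 23, all satisfy the conclusion.
t = 24: φ(24) = 8 and 24/3 = 8, so φ(24) ≤ 24/3.
So t = 24 is the smallest counterexample.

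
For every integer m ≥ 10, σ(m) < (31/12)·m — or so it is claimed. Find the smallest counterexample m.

m = 48

We need the least integer m ≥ 10 for which the claim fails.
For m = 10, 11, 12, 13, …, 45, 46, 47 the conclusion holds.
m = 48: σ(48) = 124; 124 ≥ 124.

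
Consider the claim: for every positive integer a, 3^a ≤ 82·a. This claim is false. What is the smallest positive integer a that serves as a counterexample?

Check each positive integer a in order until 3^a > 82·a.
a = 1: 3^a = 3 and 82·a = 82, so 3 ≤ 82.
a = 2: 3^a = 9 and 82·a = 164, so 9 ≤ 164.
a = 3: 3^a = 27 and 82·a = 246, so 27 ≤ 246.
a = 4: 3^a = 81 and 82·a = 328, so 81 ≤ 328.
a = 5: 3^a = 243 and 82·a = 410, so 243 ≤ 410.
a = 6: 3^a = 729 and 82·a = 492, so 729 > 492.

a = 6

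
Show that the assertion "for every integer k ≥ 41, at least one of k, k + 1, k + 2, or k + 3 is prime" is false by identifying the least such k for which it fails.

For k = 41, 42, 43, 44, 45, 46, 47 the conclusion holds.
k = 48: 48 = 2 × 24; 49 = 7 × 7; 50 = 2 × 25; 51 = 3 × 17 — all composite.

k = 48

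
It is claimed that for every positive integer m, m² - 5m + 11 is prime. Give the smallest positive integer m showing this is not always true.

We need the least positive integer m for which m² - 5m + 11 is not prime.
The first 6 eligible values, up to m = 6, all satisfy the conclusion.
m = 7: m² - 5m + 11 = 25 = 5 × 5, composite.
Hence m = 7 is a counterexample.

m = 7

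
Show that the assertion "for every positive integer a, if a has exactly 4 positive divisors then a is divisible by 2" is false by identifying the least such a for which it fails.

A counterexample is any positive integer a such that a has exactly 4 positive divisors but a is not divisible by 2; we check each in order.
a = 6: τ(6) = 4; 6 mod 2 = 0.
a = 8: τ(8) = 4; 8 mod 2 = 0.
a = 10: τ(10) = 4; 10 mod 2 = 0.
a = 14: τ(14) = 4; 14 mod 2 = 0.
a = 15: τ(15) = 4; 15 mod 2 = 1.
Hence a = 15 is a counterexample.

a = 15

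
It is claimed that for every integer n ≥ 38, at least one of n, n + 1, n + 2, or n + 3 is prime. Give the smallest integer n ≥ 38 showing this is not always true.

n = 48

We need the least integer n ≥ 38 for which n, n + 1, n + 2, n + 3 are all composite.
The first 10 eligible values, up to n = 47, all satisfy the conclusion.
n = 48: 48 = 2 × 24; 49 = 7 × 7; 50 = 2 × 25; 51 = 3 × 17 — all composite.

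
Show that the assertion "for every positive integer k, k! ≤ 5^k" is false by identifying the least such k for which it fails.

k = 12

A counterexample is any positive integer k such that k! > 5^k; we check each in order.
For k = 1, 2, 3, 4, …, 9, 10, 11 the conclusion holds.
k = 12: k! = 479001600 and 5^k = 244140625, so 479001600 > 244140625.
Hence k = 12 is a counterexample.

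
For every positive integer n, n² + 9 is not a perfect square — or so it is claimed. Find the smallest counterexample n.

n = 4

Check each positive integer n in order until n² + 9 is a perfect square.
For n = 1, 2, 3 the conclusion holds.
n = 4: 4² + 9 = 25 = 5², a perfect square.
So n = 4 is the smallest counterexample.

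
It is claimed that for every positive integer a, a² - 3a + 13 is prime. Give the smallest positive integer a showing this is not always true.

For a = 1, 2, 3, 4, …, 9, 10, 11 the conclusion holds.
a = 12: a² - 3a + 13 = 121 = 11 × 11, composite.
Hence a = 12 is a counterexample.

a = 12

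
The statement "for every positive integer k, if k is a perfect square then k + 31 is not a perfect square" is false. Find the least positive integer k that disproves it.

A counterexample is any positive integer k such that k is a perfect square but k + 31 is a perfect square; we check each in order.
For k = 1, 4, 9, 16, …, 144, 169, 196 the conclusion holds.
k = 225: 225 = 15² and 225 + 31 = 256 = 16².
Hence k = 225 is a counterexample.

k = 225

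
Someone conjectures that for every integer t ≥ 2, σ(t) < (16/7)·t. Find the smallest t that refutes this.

t = 12

The first 10 eligible values, up to t = 11, all satisfy the conclusion.
t = 12: σ(12) = 28; 28 ≥ 192/7.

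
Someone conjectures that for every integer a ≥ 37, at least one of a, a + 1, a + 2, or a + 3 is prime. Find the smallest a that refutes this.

a = 48

A counterexample is any integer a ≥ 37 such that a, a + 1, a + 2, a + 3 are all composite; we check each in order.
The first 11 eligible values, up to a = 47, all satisfy the conclusion.
a = 48: 48 = 2 × 24; 49 = 7 × 7; 50 = 2 × 25; 51 = 3 × 17 — all composite.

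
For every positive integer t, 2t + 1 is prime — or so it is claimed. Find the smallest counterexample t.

t = 4

For t = 1, 2, 3 the conclusion holds.
t = 4: 2t + 1 = 9 = 3 × 3, composite.
Thus t = 4 disproves the claim, and no smaller t works.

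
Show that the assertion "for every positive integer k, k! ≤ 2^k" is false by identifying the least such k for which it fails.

k = 4

We need the least positive integer k for which k! > 2^k.
For k = 1, 2, 3 the conclusion holds.
k = 4: k! = 24 and 2^k = 16, so 24 > 16.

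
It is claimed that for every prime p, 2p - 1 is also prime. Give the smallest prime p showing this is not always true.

p = 5

We need the least prime p for which 2p - 1 is not prime.
p = 2: 2p - 1 = 3, prime.
p = 3: 2p - 1 = 5, prime.
p = 5: 2p - 1 = 9 = 3 × 3, not prime.
Hence p = 5 is a counterexample.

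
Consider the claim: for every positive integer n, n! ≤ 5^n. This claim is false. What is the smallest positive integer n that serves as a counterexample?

The first 11 eligible values, up to n = 11, all satisfy the conclusion.
n = 12: n! = 479001600 and 5^n = 244140625, so 479001600 > 244140625.

n = 12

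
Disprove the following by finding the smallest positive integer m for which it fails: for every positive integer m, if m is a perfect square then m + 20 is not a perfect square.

m = 16

We need the least positive integer m for which m is a perfect square but m + 20 is a perfect square.
m = 1: 1 + 20 = 21, not a perfect square.
m = 4: 4 + 20 = 24, not a perfect square.
m = 9: 9 + 20 = 29, not a perfect square.
m = 16: 16 = 4² and 16 + 20 = 36 = 6².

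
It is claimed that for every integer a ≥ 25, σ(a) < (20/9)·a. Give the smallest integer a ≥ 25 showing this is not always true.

a = 30

Check each integer a ≥ 25 in order until the claim fails.
The first 5 eligible values, up to a = 29, all satisfy the conclusion.
a = 30: σ(30) = 72; 72 ≥ 200/3.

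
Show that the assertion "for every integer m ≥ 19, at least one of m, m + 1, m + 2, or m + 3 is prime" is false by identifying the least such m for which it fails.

Check each integer m ≥ 19 in order until m, m + 1, m + 2, m + 3 are all composite.
For m = 19, 20, 21, 22, 23 the conclusion holds.
m = 24: 24 = 2 × 12; 25 = 5 × 5; 26 = 2 × 13; 27 = 3 × 9 — all composite.
Thus m = 24 disproves the claim, and no smaller m works.

m = 24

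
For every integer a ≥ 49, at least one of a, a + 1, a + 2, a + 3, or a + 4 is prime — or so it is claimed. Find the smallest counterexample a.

a = 54

Check each integer a ≥ 49 in order until a, a + 1, a + 2, a + 3, a + 4 are all composite.
a = 49: 53 is prime.
a = 50: 53 is prime.
a = 51: 53 is prime.
a = 52: 53 is prime.
a = 53: 53 is prime.
a = 54: 54 = 2 × 27; 55 = 5 × 11; 56 = 2 × 28; 57 = 3 × 19; 58 = 2 × 29 — all composite.
Hence a = 54 is a counterexample.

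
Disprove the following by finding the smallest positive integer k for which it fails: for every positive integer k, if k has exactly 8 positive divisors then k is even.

k = 105

A counterexample is any positive integer k such that k has exactly 8 positive divisors but k is odd; we check each in order.
For k = 24, 30, 40, 42, …, 88, 102, 104 the conclusion holds.
k = 105: divisors of 105: 1, 3, 5, 7, 15, 21, 35, 105; 105 is odd.
So k = 105 is the smallest counterexample.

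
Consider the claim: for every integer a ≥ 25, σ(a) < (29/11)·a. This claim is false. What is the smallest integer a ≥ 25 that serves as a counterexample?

a = 60

Check each integer a ≥ 25 in order until the claim fails.
For a = 25, 26, 27, 28, …, 57, 58, 59 the conclusion holds.
a = 60: σ(60) = 168; 168 ≥ 1740/11.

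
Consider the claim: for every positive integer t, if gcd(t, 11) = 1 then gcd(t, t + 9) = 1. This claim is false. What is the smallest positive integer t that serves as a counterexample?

We need the least positive integer t for which gcd(t, 11) = 1 but gcd(t, t + 9) > 1.
For t = 1, 2 the conclusion holds.
t = 3: gcd(3, 12) = 3.
Thus t = 3 disproves the claim, and no smaller t works.

t = 3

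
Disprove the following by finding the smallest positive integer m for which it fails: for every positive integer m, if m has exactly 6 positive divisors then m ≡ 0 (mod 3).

We need the least positive integer m for which m has exactly 6 positive divisors but the claim fails.
m = 12: τ(12) = 6; 12 ≡ 0 (mod 3).
m = 18: τ(18) = 6; 18 ≡ 0 (mod 3).
m = 20: τ(20) = 6; 20 ≡ 2 (mod 3).

m = 20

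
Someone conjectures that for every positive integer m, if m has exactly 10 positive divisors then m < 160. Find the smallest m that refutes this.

A counterexample is any positive integer m such that m has exactly 10 positive divisors but the claim fails; we check each in order.
m = 48: τ(48) = 10; 48 < 160.
m = 80: τ(80) = 10; 80 < 160.
m = 112: τ(112) = 10; 112 < 160.
m = 162: τ(162) = 10; 162 ≥ 160.
So m = 162 is the smallest counterexample.

m = 162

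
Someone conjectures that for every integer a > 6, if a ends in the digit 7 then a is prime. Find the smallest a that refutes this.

A counterexample is any integer a > 6 such that a ends in the digit 7 but a is not prime; we check each in order.
For a = 7, 17 the conclusion holds.
a = 27: 27 ends in 7; 27 = 3 × 9, composite.
Hence a = 27 is a counterexample.

a = 27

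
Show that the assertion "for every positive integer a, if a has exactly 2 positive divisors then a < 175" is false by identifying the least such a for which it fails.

a = 179

We need the least positive integer a for which a has exactly 2 positive divisors but the claim fails.
The first 40 eligible values, up to a = 173, all satisfy the conclusion.
a = 179: τ(179) = 2; 179 ≥ 175.
Hence a = 179 is a counterexample.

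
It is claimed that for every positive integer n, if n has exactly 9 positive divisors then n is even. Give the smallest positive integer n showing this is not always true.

Check each positive integer n in order until n has exactly 9 positive divisors but n is odd.
n = 36: divisors of 36: 9 divisors; 36 is even.
n = 100: divisors of 100: 9 divisors; 100 is even.
n = 196: divisors of 196: 9 divisors; 196 is even.
n = 225: divisors of 225: 9 divisors; 225 is odd.
So n = 225 is the smallest counterexample.

n = 225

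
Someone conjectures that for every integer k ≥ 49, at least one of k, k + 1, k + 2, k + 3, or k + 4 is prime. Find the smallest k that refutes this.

k = 54

A counterexample is any integer k ≥ 49 such that k, k + 1, k + 2, k + 3, k + 4 are all composite; we check each in order.
The first 5 eligible values, up to k = 53, all satisfy the conclusion.
k = 54: 54 = 2 × 27; 55 = 5 × 11; 56 = 2 × 28; 57 = 3 × 19; 58 = 2 × 29 — all composite.
Thus k = 54 disproves the claim, and no smaller k works.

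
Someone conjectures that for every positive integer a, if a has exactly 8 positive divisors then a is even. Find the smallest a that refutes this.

Check each positive integer a in order until a has exactly 8 positive divisors but a is odd.
For a = 24, 30, 40, 42, …, 88, 102, 104 the conclusion holds.
a = 105: divisors of 105: 1, 3, 5, 7, 15, 21, 35, 105; 105 is odd.

a = 105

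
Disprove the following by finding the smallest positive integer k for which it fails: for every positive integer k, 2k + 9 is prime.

A counterexample is any positive integer k such that 2k + 9 is not prime; we check each in order.
k = 1: 2k + 9 = 11, prime.
k = 2: 2k + 9 = 13, prime.
k = 3: 2k + 9 = 15 = 3 × 5, composite.
Thus k = 3 disproves the claim, and no smaller k works.

k = 3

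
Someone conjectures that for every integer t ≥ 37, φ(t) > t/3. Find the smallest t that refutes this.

A counterexample is any integer t ≥ 37 such that the claim fails; we check each in order.
t = 37: φ(37) = 36 and 37/3 = 37/3, so φ(37) > 37/3.
t = 38: φ(38) = 18 and 38/3 = 38/3, so φ(38) > 38/3.
t = 39: φ(39) = 24 and 39/3 = 13, so φ(39) > 39/3.
t = 40: φ(40) = 16 and 40/3 = 40/3, so φ(40) > 40/3.
t = 41: φ(41) = 40 and 41/3 = 41/3, so φ(41) > 41/3.
t = 42: φ(42) = 12 and 42/3 = 14, so φ(42) ≤ 42/3.
Thus t = 42 disproves the claim, and no smaller t works.

t = 42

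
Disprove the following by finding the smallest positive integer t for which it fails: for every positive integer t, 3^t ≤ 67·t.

For t = 1, 2, 3, 4, 5 the conclusion holds.
t = 6: 3^t = 729 and 67·t = 402, so 729 > 402.
Thus t = 6 disproves the claim, and no smaller t works.

t = 6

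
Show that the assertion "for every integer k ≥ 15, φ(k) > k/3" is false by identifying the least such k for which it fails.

Check each integer k ≥ 15 in order until the claim fails.
For k = 15, 16, 17 the conclusion holds.
k = 18: φ(18) = 6 and 18/3 = 6, so φ(18) ≤ 18/3.
Hence k = 18 is a counterexample.

k = 18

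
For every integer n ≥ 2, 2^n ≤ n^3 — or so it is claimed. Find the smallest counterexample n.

n = 10

n = 2: 2^n = 4 and n^3 = 8, so 4 ≤ 8.
n = 3: 2^n = 8 and n^3 = 27, so 8 ≤ 27.
n = 4: 2^n = 16 and n^3 = 64, so 16 ≤ 64.
n = 5: 2^n = 32 and n^3 = 125, so 32 ≤ 125.
n = 6: 2^n = 64 and n^3 = 216, so 64 ≤ 216.
n = 7: 2^n = 128 and n^3 = 343, so 128 ≤ 343.
n = 8: 2^n = 256 and n^3 = 512, so 256 ≤ 512.
n = 9: 2^n = 512 and n^3 = 729, so 512 ≤ 729.
n = 10: 2^n = 1024 and n^3 = 1000, so 1024 > 1000.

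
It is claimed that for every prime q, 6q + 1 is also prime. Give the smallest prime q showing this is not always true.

q = 19

We need the least prime q for which 6q + 1 is not prime.
For q = 2, 3, 5, 7, 11, 13, 17 the conclusion holds.
q = 19: 6q + 1 = 115 = 5 × 23, not prime.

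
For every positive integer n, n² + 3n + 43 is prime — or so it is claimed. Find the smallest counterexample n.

n = 39

A counterexample is any positive integer n such that n² + 3n + 43 is not prime; we check each in order.
The first 38 eligible values, up to n = 38, all satisfy the conclusion.
n = 39: n² + 3n + 43 = 1681 = 41 × 41, composite.
So n = 39 is the smallest counterexample.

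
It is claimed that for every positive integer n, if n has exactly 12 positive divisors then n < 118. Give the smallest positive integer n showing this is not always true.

The first 6 eligible values, up to n = 108, all satisfy the conclusion.
n = 126: τ(126) = 12; 126 ≥ 118.

n = 126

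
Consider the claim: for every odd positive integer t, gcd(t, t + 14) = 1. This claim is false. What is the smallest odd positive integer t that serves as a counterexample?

For t = 1, 3, 5 the conclusion holds.
t = 7: gcd(7, 21) = 7.
Thus t = 7 disproves the claim, and no smaller t works.

t = 7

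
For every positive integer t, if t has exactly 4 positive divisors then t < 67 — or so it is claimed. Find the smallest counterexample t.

Check each positive integer t in order until t has exactly 4 positive divisors but the claim fails.
For t = 6, 8, 10, 14, …, 58, 62, 65 the conclusion holds.
t = 69: τ(69) = 4; 69 ≥ 67.

t = 69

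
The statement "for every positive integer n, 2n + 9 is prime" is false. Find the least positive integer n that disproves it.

n = 1: 2n + 9 = 11, prime.
n = 2: 2n + 9 = 13, prime.
n = 3: 2n + 9 = 15 = 3 × 5, composite.

n = 3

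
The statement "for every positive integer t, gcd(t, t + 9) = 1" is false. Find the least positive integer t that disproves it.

We need the least positive integer t for which gcd(t, t + 9) > 1.
For t = 1, 2 the conclusion holds.
t = 3: gcd(3, 12) = 3.
Thus t = 3 disproves the claim, and no smaller t works.

t = 3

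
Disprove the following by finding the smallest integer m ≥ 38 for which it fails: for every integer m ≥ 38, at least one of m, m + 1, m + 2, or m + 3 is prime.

Check each integer m ≥ 38 in order until m, m + 1, m + 2, m + 3 are all composite.
For m = 38, 39, 40, 41, 42, 43, 44, 45, 46, 47 the conclusion holds.
m = 48: 48 = 2 × 24; 49 = 7 × 7; 50 = 2 × 25; 51 = 3 × 17 — all composite.
Thus m = 48 disproves the claim, and no smaller m works.

m = 48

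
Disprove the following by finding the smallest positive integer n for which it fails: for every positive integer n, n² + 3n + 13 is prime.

n = 9

We need the least positive integer n for which n² + 3n + 13 is not prime.
For n = 1, 2, 3, 4, 5, 6, 7, 8 the conclusion holds.
n = 9: n² + 3n + 13 = 121 = 11 × 11, composite.
Thus n = 9 disproves the claim, and no smaller n works.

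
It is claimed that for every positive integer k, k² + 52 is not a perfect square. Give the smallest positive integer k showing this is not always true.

For k = 1, 2, 3, 4, …, 9, 10, 11 the conclusion holds.
k = 12: 12² + 52 = 196 = 14², a perfect square.

k = 12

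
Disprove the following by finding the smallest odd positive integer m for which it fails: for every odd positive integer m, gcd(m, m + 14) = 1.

Check each odd positive integer m in order until gcd(m, m + 14) > 1.
For m = 1, 3, 5 the conclusion holds.
m = 7: gcd(7, 21) = 7.
So m = 7 is the smallest counterexample.

m = 7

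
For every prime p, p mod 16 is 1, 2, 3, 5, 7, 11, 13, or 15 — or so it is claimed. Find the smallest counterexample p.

For p = 2, 3, 5, 7, …, 29, 31, 37 the conclusion holds.
p = 41: 41 mod 16 = 9 — not in {1, 2, 3, 5, 7, 11, 13, 15}.
So p = 41 is the smallest counterexample.

p = 41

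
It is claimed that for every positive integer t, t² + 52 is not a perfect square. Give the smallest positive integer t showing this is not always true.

t = 12

For t = 1, 2, 3, 4, …, 9, 10, 11 the conclusion holds.
t = 12: 12² + 52 = 196 = 14², a perfect square.
Hence t = 12 is a counterexample.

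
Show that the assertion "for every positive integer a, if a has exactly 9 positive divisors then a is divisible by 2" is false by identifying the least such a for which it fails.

a = 225

A counterexample is any positive integer a such that a has exactly 9 positive divisors but a is not divisible by 2; we check each in order.
For a = 36, 100, 196 the conclusion holds.
a = 225: τ(225) = 9; 225 mod 2 = 1.
Thus a = 225 disproves the claim, and no smaller a works.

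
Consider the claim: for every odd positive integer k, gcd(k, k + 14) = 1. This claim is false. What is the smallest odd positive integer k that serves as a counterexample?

k = 7

A counterexample is any odd positive integer k such that gcd(k, k + 14) > 1; we check each in order.
For k = 1, 3, 5 the conclusion holds.
k = 7: gcd(7, 21) = 7.
So k = 7 is the smallest counterexample.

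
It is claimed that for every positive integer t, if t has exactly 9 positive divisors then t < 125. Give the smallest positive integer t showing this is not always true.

Check each positive integer t in order until t has exactly 9 positive divisors but the claim fails.
t = 36: τ(36) = 9; 36 < 125.
t = 100: τ(100) = 9; 100 < 125.
t = 196: τ(196) = 9; 196 ≥ 125.
So t = 196 is the smallest counterexample.

t = 196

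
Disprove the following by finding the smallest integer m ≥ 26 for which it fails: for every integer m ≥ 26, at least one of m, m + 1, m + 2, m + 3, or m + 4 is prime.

m = 32

Check each integer m ≥ 26 in order until m, m + 1, m + 2, m + 3, m + 4 are all composite.
The first 6 eligible values, up to m = 31, all satisfy the conclusion.
m = 32: 32 = 2 × 16; 33 = 3 × 11; 34 = 2 × 17; 35 = 5 × 7; 36 = 2 × 18 — all composite.
So m = 32 is the smallest counterexample.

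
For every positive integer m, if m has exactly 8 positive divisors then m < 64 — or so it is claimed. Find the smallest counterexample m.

A counterexample is any positive integer m such that m has exactly 8 positive divisors but the claim fails; we check each in order.
For m = 24, 30, 40, 42, 54, 56 the conclusion holds.
m = 66: τ(66) = 8; 66 ≥ 64.
So m = 66 is the smallest counterexample.

m = 66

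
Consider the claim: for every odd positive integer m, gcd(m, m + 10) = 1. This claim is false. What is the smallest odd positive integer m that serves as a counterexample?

We need the least odd positive integer m for which gcd(m, m + 10) > 1.
For m = 1, 3 the conclusion holds.
m = 5: gcd(5, 15) = 5.
Thus m = 5 disproves the claim, and no smaller m works.

m = 5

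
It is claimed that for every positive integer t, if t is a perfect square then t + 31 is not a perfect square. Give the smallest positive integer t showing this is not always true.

t = 225

A counterexample is any positive integer t such that t is a perfect square but t + 31 is a perfect square; we check each in order.
For t = 1, 4, 9, 16, …, 144, 169, 196 the conclusion holds.
t = 225: 225 = 15² and 225 + 31 = 256 = 16².
So t = 225 is the smallest counterexample.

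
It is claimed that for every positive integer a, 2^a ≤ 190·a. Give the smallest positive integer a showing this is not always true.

a = 12

We need the least positive integer a for which 2^a > 190·a.
For a = 1, 2, 3, 4, …, 9, 10, 11 the conclusion holds.
a = 12: 2^a = 4096 and 190·a = 2280, so 4096 > 2280.
Thus a = 12 disproves the claim, and no smaller a works.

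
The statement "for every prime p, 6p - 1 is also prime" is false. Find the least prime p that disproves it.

p = 11

Check each prime p in order until 6p - 1 is not prime.
For p = 2, 3, 5, 7 the conclusion holds.
p = 11: 6p - 1 = 65 = 5 × 13, not prime.
Thus p = 11 disproves the claim, and no smaller p works.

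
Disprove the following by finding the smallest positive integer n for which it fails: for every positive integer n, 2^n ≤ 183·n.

Check each positive integer n in order until 2^n > 183·n.
The first 10 eligible values, up to n = 10, all satisfy the conclusion.
n = 11: 2^n = 2048 and 183·n = 2013, so 2048 > 2013.
Hence n = 11 is a counterexample.

n = 11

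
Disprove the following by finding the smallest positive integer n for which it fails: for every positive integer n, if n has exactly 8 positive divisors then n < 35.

We need the least positive integer n for which n has exactly 8 positive divisors but the claim fails.
n = 24: τ(24) = 8; 24 < 35.
n = 30: τ(30) = 8; 30 < 35.
n = 40: τ(40) = 8; 40 ≥ 35.

n = 40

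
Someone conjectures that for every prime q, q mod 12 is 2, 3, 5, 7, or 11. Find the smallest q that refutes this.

q = 2: 2 mod 12 = 2.
q = 3: 3 mod 12 = 3.
q = 5: 5 mod 12 = 5.
q = 7: 7 mod 12 = 7.
q = 11: 11 mod 12 = 11.
q = 13: 13 mod 12 = 1 — not in {2, 3, 5, 7, 11}.

q = 13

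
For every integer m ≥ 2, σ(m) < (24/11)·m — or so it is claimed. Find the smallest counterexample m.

m = 12

For m = 2, 3, 4, 5, 6, 7, 8, 9, 10, 11 the conclusion holds.
m = 12: σ(12) = 28; 28 ≥ 288/11.
Hence m = 12 is a counterexample.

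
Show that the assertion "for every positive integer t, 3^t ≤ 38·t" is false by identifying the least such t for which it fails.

A counterexample is any positive integer t such that 3^t > 38·t; we check each in order.
t = 1: 3^t = 3 and 38·t = 38, so 3 ≤ 38.
t = 2: 3^t = 9 and 38·t = 76, so 9 ≤ 76.
t = 3: 3^t = 27 and 38·t = 114, so 27 ≤ 114.
t = 4: 3^t = 81 and 38·t = 152, so 81 ≤ 152.
t = 5: 3^t = 243 and 38·t = 190, so 243 > 190.

t = 5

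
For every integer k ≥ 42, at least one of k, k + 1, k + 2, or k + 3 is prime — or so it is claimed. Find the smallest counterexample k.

k = 48

We need the least integer k ≥ 42 for which k, k + 1, k + 2, k + 3 are all composite.
k = 42: 43 is prime.
k = 43: 43 is prime.
k = 44: 47 is prime.
k = 45: 47 is prime.
k = 46: 47 is prime.
k = 47: 47 is prime.
k = 48: 48 = 2 × 24; 49 = 7 × 7; 50 = 2 × 25; 51 = 3 × 17 — all composite.
Hence k = 48 is a counterexample.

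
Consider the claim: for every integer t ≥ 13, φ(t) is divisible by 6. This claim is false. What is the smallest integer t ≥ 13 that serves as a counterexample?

t = 15

For t = 13, 14 the conclusion holds.
t = 15: φ(15) = 8; 8 mod 6 = 2.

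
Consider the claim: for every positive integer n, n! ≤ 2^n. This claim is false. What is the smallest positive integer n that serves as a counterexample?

n = 4

We need the least positive integer n for which n! > 2^n.
n = 1: n! = 1 and 2^n = 2, so 1 ≤ 2.
n = 2: n! = 2 and 2^n = 4, so 2 ≤ 4.
n = 3: n! = 6 and 2^n = 8, so 6 ≤ 8.
n = 4: n! = 24 and 2^n = 16, so 24 > 16.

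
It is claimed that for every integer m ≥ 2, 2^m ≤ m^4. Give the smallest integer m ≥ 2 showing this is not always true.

m = 17

For m = 2, 3, 4, 5, …, 14, 15, 16 the conclusion holds.
m = 17: 2^m = 131072 and m^4 = 83521, so 131072 > 83521.
Hence m = 17 is a counterexample.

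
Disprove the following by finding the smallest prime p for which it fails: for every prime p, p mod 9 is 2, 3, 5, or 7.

p = 13

For p = 2, 3, 5, 7, 11 the conclusion holds.
p = 13: 13 mod 9 = 4 — not in {2, 3, 5, 7}.
So p = 13 is the smallest counterexample.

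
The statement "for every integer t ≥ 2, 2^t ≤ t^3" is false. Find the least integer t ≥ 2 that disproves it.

A counterexample is any integer t ≥ 2 such that 2^t > t^3; we check each in order.
For t = 2, 3, 4, 5, 6, 7, 8, 9 the conclusion holds.
t = 10: 2^t = 1024 and t^3 = 1000, so 1024 > 1000.
So t = 10 is the smallest counterexample.

t = 10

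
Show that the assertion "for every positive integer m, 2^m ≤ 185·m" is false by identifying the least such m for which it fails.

Check each positive integer m in order until 2^m > 185·m.
For m = 1, 2, 3, 4, 5, 6, 7, 8, 9, 10 the conclusion holds.
m = 11: 2^m = 2048 and 185·m = 2035, so 2048 > 2035.
Thus m = 11 disproves the claim, and no smaller m works.

m = 11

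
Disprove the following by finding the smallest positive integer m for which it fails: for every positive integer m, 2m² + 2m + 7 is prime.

m = 6

For m = 1, 2, 3, 4, 5 the conclusion holds.
m = 6: 2m² + 2m + 7 = 91 = 7 × 13, composite.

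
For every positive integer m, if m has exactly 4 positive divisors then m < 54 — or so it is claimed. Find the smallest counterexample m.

m = 55

A counterexample is any positive integer m such that m has exactly 4 positive divisors but the claim fails; we check each in order.
For m = 6, 8, 10, 14, …, 39, 46, 51 the conclusion holds.
m = 55: τ(55) = 4; 55 ≥ 54.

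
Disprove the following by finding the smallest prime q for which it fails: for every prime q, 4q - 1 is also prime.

q = 2: 4q - 1 = 7, prime.
q = 3: 4q - 1 = 11, prime.
q = 5: 4q - 1 = 19, prime.
q = 7: 4q - 1 = 27 = 3 × 9, not prime.

q = 7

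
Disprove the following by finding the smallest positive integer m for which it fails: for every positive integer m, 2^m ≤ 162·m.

For m = 1, 2, 3, 4, 5, 6, 7, 8, 9, 10 the conclusion holds.
m = 11: 2^m = 2048 and 162·m = 1782, so 2048 > 1782.

m = 11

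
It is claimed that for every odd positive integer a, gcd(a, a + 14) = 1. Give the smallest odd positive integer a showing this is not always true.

A counterexample is any odd positive integer a such that gcd(a, a + 14) > 1; we check each in order.
a = 1: gcd(1, 15) = 1.
a = 3: gcd(3, 17) = 1.
a = 5: gcd(5, 19) = 1.
a = 7: gcd(7, 21) = 7.

a = 7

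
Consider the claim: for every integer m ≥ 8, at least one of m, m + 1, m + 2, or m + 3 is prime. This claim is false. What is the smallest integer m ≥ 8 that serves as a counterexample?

For m = 8, 9, 10, 11, …, 21, 22, 23 the conclusion holds.
m = 24: 24 = 2 × 12; 25 = 5 × 5; 26 = 2 × 13; 27 = 3 × 9 — all composite.
Hence m = 24 is a counterexample.

m = 24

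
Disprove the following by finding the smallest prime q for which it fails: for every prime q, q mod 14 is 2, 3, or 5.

We need the least prime q for which the claim fails.
For q = 2, 3, 5 the conclusion holds.
q = 7: 7 mod 14 = 7 — not in {2, 3, 5}.
Thus q = 7 disproves the claim, and no smaller q works.

q = 7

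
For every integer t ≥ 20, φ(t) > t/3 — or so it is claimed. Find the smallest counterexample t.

t = 24

The first 4 eligible values, up to t = 23, all satisfy the conclusion.
t = 24: φ(24) = 8 and 24/3 = 8, so φ(24) ≤ 24/3.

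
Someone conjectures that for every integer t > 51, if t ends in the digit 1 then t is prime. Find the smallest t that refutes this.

Check each integer t > 51 in order until t ends in the digit 1 but t is not prime.
t = 61: 61 ends in 1 and is prime.
t = 71: 71 ends in 1 and is prime.
t = 81: 81 ends in 1; 81 = 3 × 27, composite.

t = 81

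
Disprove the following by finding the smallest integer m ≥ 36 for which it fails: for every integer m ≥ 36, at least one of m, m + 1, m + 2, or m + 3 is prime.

m = 48

A counterexample is any integer m ≥ 36 such that m, m + 1, m + 2, m + 3 are all composite; we check each in order.
For m = 36, 37, 38, 39, …, 45, 46, 47 the conclusion holds.
m = 48: 48 = 2 × 24; 49 = 7 × 7; 50 = 2 × 25; 51 = 3 × 17 — all composite.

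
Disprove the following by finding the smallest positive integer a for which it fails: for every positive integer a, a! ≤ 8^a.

a = 20

A counterexample is any positive integer a such that a! > 8^a; we check each in order.
The first 19 eligible values, up to a = 19, all satisfy the conclusion.
a = 20: a! = 2432902008176640000 and 8^a = 1152921504606846976, so 2432902008176640000 > 1152921504606846976.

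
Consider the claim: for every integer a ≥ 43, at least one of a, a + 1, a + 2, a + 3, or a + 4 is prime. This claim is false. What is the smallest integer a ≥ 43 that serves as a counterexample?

a = 48

We need the least integer a ≥ 43 for which a, a + 1, a + 2, a + 3, a + 4 are all composite.
The first 5 eligible values, up to a = 47, all satisfy the conclusion.
a = 48: 48 = 2 × 24; 49 = 7 × 7; 50 = 2 × 25; 51 = 3 × 17; 52 = 2 × 26 — all composite.
So a = 48 is the smallest counterexample.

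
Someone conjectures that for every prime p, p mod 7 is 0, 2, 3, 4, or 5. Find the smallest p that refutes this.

p = 13

A counterexample is any prime p such that the claim fails; we check each in order.
The first 5 eligible values, up to p = 11, all satisfy the conclusion.
p = 13: 13 mod 7 = 6 — not in {0, 2, 3, 4, 5}.
Thus p = 13 disproves the claim, and no smaller p works.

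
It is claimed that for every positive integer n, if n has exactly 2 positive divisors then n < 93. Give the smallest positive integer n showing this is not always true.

For n = 2, 3, 5, 7, …, 79, 83, 89 the conclusion holds.
n = 97: τ(97) = 2; 97 ≥ 93.
So n = 97 is the smallest counterexample.

n = 97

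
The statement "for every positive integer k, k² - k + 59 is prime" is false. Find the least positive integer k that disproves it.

We need the least positive integer k for which k² - k + 59 is not prime.
For k = 1, 2 the conclusion holds.
k = 3: k² - k + 59 = 65 = 5 × 13, composite.
Hence k = 3 is a counterexample.

k = 3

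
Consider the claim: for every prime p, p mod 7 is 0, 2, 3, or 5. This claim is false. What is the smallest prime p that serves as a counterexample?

p = 11

For p = 2, 3, 5, 7 the conclusion holds.
p = 11: 11 mod 7 = 4 — not in {0, 2, 3, 5}.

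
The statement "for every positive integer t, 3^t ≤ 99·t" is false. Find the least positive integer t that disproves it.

Check each positive integer t in order until 3^t > 99·t.
For t = 1, 2, 3, 4, 5 the conclusion holds.
t = 6: 3^t = 729 and 99·t = 594, so 729 > 594.

t = 6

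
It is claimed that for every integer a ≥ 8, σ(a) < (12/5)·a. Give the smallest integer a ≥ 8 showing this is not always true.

a = 24

We need the least integer a ≥ 8 for which the claim fails.
The first 16 eligible values, up to a = 23, all satisfy the conclusion.
a = 24: σ(24) = 60; 60 ≥ 288/5.
Hence a = 24 is a counterexample.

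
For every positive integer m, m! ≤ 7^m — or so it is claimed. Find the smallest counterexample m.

m = 17

We need the least positive integer m for which m! > 7^m.
For m = 1, 2, 3, 4, …, 14, 15, 16 the conclusion holds.
m = 17: m! = 355687428096000 and 7^m = 232630513987207, so 355687428096000 > 232630513987207.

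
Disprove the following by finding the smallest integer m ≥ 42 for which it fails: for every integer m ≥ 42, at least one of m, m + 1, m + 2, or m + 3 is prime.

Check each integer m ≥ 42 in order until m, m + 1, m + 2, m + 3 are all composite.
The first 6 eligible values, up to m = 47, all satisfy the conclusion.
m = 48: 48 = 2 × 24; 49 = 7 × 7; 50 = 2 × 25; 51 = 3 × 17 — all composite.
Thus m = 48 disproves the claim, and no smaller m works.

m = 48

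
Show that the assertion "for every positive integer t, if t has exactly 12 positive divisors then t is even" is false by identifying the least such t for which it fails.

Check each positive integer t in order until t has exactly 12 positive divisors but t is odd.
For t = 60, 72, 84, 90, …, 294, 306, 308 the conclusion holds.
t = 315: divisors of 315: 12 divisors; 315 is odd.

t = 315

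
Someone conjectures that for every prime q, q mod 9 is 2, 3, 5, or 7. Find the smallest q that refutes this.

Check each prime q in order until the claim fails.
q = 2: 2 mod 9 = 2.
q = 3: 3 mod 9 = 3.
q = 5: 5 mod 9 = 5.
q = 7: 7 mod 9 = 7.
q = 11: 11 mod 9 = 2.
q = 13: 13 mod 9 = 4 — not in {2, 3, 5, 7}.

q = 13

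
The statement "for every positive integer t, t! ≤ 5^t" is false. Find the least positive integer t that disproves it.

A counterexample is any positive integer t such that t! > 5^t; we check each in order.
The first 11 eligible values, up to t = 11, all satisfy the conclusion.
t = 12: t! = 479001600 and 5^t = 244140625, so 479001600 > 244140625.

t = 12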